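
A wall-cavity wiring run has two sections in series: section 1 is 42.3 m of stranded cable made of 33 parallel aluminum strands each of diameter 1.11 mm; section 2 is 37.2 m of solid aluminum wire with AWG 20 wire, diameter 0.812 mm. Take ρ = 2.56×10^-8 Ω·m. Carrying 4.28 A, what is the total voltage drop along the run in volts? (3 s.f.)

Section 1: A_strand = π(5.5500e-04)² = 9.677e-07 m²; R₁ = ρL/(N·A_s) = (2.56×10^-8)(42.3)/(33×9.677e-07) = 0.03391 Ω
Section 2: A = π(0.812/2 mm)² = π(4.0600e-04 m)² = 5.178e-07 m²
R₂ = (2.56×10^-8)(37.2)/(5.178e-07) = 1.839 Ω
R = R₁ + R₂ = 1.873 Ω
V = IR = 4.28 × 1.873 = 8.02 V

8.02 V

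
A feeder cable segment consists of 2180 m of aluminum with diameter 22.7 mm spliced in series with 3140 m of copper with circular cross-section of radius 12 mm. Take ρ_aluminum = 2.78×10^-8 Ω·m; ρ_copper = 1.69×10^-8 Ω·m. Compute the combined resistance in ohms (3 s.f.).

0.267 Ω

Segment 1: A = π(d/2)² = π(1.1350e-02 m)² = 4.047e-04 m²
R₁ = ρL/A = (2.78×10^-8)(2180)/(4.047e-04) = 0.1497 Ω
Segment 2: A = πr² = π(1.2000e-02 m)² = 4.524e-04 m²
R₂ = (1.69×10^-8)(3140)/(4.524e-04) = 0.1173 Ω
R = R₁ + R₂ = 0.267 Ω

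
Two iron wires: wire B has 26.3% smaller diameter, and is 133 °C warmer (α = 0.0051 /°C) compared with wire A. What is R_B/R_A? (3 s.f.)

R ∝ ρL/d² with ρ ∝ (1+αΔT), so R_B/R_A = (1 − 26.3/100)⁻² × (1 + 0.0051×133)
= 1.841 × 1.678 = 3.09

3.09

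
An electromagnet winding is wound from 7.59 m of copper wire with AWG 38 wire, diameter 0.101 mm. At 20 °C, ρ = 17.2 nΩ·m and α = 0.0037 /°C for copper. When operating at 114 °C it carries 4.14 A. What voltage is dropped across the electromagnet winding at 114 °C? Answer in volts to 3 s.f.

ρ = 17.2 nΩ·m = 1.72×10^-8 Ω·m
A = π(0.101/2 mm)² = π(5.0500e-05 m)² = 8.012e-09 m²
R₍20₎ = ρL/A = (1.72×10^-8)(7.59)/(8.012e-09) = 16.29 Ω
R₍114₎ = R₍20₎(1 + αΔT) = 16.29 × (1 + 0.0037×94) = 21.96 Ω
V = IR = 4.14 × 21.96 = 90.9 V

90.9 V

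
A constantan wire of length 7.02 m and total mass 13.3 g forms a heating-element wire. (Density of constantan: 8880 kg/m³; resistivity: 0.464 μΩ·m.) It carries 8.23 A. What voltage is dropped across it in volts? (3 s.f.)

126 V

ρ = 0.464 μΩ·m = 4.64×10^-7 Ω·m
A = m/(density·L) = 0.0133/(8880×7.02) = 2.1335e-07 m²
R = ρL/A = (4.64×10^-7)(7.02)/(2.1335e-07) = 15.27 Ω
V = IR = 8.23 × 15.27 = 126 V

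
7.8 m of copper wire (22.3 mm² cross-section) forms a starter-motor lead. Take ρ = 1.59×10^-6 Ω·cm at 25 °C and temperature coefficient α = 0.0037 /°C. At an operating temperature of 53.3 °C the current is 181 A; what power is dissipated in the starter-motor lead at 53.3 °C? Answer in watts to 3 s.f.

ρ = 1.59×10^-6 Ω·cm = 1.59×10^-8 Ω·m
A = 22.3 mm² = 2.230e-05 m²
R₍25₎ = ρL/A = (1.59×10^-8)(7.8)/(2.230e-05) = 0.005561 Ω
R₍53.3₎ = R₍25₎(1 + αΔT) = 0.005561 × (1 + 0.0037×28.3) = 0.006144 Ω
P = I²R = (181)² × 0.006144 = 201 W

201 W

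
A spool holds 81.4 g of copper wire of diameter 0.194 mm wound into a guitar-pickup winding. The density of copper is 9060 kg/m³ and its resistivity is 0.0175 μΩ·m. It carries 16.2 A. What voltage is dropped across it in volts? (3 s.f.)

2920 V

ρ = 0.0175 μΩ·m = 1.75×10^-8 Ω·m
A = π(d/2)² = π(9.7000e-05 m)² = 2.9559e-08 m²
L = m/(density·A) = 0.0814/(9060×2.9559e-08) = 304 m
R = ρL/A = (1.75×10^-8)(304)/(2.9559e-08) = 179.9 Ω
V = IR = 16.2 × 179.9 = 2920 V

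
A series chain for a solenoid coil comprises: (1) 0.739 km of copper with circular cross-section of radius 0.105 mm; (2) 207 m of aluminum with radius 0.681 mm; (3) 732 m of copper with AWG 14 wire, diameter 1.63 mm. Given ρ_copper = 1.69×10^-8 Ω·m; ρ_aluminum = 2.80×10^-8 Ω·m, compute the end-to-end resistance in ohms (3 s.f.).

370 Ω

Seg 1: A = πr² = π(1.0500e-04 m)² = 3.464e-08 m²
R_1 = (1.69×10^-8)(739)/(3.464e-08) = 360.6 Ω
Seg 2: A = πr² = π(6.8100e-04 m)² = 1.457e-06 m²
R_2 = (2.80×10^-8)(207)/(1.457e-06) = 3.978 Ω
Seg 3: A = π(1.63/2 mm)² = π(8.1500e-04 m)² = 2.087e-06 m²
R_3 = (1.69×10^-8)(732)/(2.087e-06) = 5.928 Ω
R_total = R_1 + R_2 + R_3 = 370 Ω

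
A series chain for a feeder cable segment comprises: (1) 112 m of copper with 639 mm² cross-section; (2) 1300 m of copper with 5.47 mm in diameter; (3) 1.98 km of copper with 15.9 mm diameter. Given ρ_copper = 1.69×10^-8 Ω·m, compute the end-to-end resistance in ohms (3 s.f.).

Seg 1: A = 639 mm² = 6.390e-04 m²
R_1 = (1.69×10^-8)(112)/(6.390e-04) = 0.002962 Ω
Seg 2: A = π(d/2)² = π(2.7350e-03 m)² = 2.350e-05 m²
R_2 = (1.69×10^-8)(1300)/(2.350e-05) = 0.9349 Ω
Seg 3: A = π(d/2)² = π(7.9500e-03 m)² = 1.986e-04 m²
R_3 = (1.69×10^-8)(1980)/(1.986e-04) = 0.1685 Ω
R_total = R_1 + R_2 + R_3 = 1.11 Ω

1.11 Ω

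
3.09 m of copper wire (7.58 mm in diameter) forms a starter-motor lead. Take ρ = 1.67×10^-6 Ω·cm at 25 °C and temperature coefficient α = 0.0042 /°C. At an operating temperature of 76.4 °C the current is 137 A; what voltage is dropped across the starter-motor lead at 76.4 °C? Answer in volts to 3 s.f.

ρ = 1.67×10^-6 Ω·cm = 1.67×10^-8 Ω·m
A = π(d/2)² = π(3.7900e-03 m)² = 4.513e-05 m²
R₍25₎ = ρL/A = (1.67×10^-8)(3.09)/(4.513e-05) = 0.001144 Ω
R₍76.4₎ = R₍25₎(1 + αΔT) = 0.001144 × (1 + 0.0042×51.4) = 0.00139 Ω
V = IR = 137 × 0.00139 = 0.190 V

0.190 V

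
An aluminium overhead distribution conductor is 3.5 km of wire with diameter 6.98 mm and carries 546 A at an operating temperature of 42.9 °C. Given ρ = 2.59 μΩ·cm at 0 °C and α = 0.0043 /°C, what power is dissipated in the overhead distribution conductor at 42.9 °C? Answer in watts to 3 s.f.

8.37×10^5 W

ρ = 2.59 μΩ·cm = 2.59×10^-8 Ω·m
A = π(d/2)² = π(3.4900e-03 m)² = 3.826e-05 m²
R₍0₎ = ρL/A = (2.59×10^-8)(3500)/(3.826e-05) = 2.369 Ω
R₍42.9₎ = R₍0₎(1 + αΔT) = 2.369 × (1 + 0.0043×42.9) = 2.806 Ω
P = I²R = (546)² × 2.806 = 8.37×10^5 W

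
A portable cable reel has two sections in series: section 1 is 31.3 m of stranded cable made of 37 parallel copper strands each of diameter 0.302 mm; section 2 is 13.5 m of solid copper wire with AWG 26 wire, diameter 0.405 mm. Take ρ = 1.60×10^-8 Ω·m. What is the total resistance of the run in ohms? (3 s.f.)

1.87 Ω

Section 1: A_strand = π(1.5100e-04)² = 7.163e-08 m²; R₁ = ρL/(N·A_s) = (1.60×10^-8)(31.3)/(37×7.163e-08) = 0.189 Ω
Section 2: A = π(0.405/2 mm)² = π(2.0250e-04 m)² = 1.288e-07 m²
R₂ = (1.60×10^-8)(13.5)/(1.288e-07) = 1.677 Ω
R = R₁ + R₂ = 1.87 Ω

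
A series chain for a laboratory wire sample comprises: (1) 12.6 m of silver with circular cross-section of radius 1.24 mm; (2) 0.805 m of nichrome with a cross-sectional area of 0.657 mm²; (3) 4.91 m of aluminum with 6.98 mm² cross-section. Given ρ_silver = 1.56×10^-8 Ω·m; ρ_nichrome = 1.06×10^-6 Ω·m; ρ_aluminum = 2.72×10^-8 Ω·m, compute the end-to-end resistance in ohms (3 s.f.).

Seg 1: A = πr² = π(1.2400e-03 m)² = 4.831e-06 m²
R_1 = (1.56×10^-8)(12.6)/(4.831e-06) = 0.04069 Ω
Seg 2: A = 0.657 mm² = 6.570e-07 m²
R_2 = (1.06×10^-6)(0.805)/(6.570e-07) = 1.299 Ω
Seg 3: A = 6.98 mm² = 6.980e-06 m²
R_3 = (2.72×10^-8)(4.91)/(6.980e-06) = 0.01913 Ω
R_total = R_1 + R_2 + R_3 = 1.36 Ω

1.36 Ω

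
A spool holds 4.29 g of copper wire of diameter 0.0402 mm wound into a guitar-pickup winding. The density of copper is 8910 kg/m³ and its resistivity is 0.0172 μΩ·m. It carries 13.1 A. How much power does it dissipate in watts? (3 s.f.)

ρ = 0.0172 μΩ·m = 1.72×10^-8 Ω·m
A = π(d/2)² = π(2.0100e-05 m)² = 1.2692e-09 m²
L = m/(density·A) = 0.00429/(8910×1.2692e-09) = 379.3 m
R = ρL/A = (1.72×10^-8)(379.3)/(1.2692e-09) = 5141 Ω
P = I²R = (13.1)² × 5141 = 8.82×10^5 W

8.82×10^5 W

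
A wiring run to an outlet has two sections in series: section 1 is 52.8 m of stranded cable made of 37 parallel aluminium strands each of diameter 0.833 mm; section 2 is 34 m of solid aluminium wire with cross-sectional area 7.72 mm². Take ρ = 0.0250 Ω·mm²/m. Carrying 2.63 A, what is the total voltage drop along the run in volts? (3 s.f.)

0.462 V

ρ = 0.0250 Ω·mm²/m = 2.50×10^-8 Ω·m
Section 1: A_strand = π(4.1650e-04)² = 5.450e-07 m²; R₁ = ρL/(N·A_s) = (2.50×10^-8)(52.8)/(37×5.450e-07) = 0.06546 Ω
Section 2: A = 7.72 mm² = 7.720e-06 m²
R₂ = (2.50×10^-8)(34)/(7.720e-06) = 0.1101 Ω
R = R₁ + R₂ = 0.1756 Ω
V = IR = 2.63 × 0.1756 = 0.462 V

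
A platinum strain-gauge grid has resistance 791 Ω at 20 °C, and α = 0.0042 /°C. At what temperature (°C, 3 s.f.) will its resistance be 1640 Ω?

276 °C

R = R₀(1 + α(T − T₀)) ⇒ T = T₀ + (R/R₀ − 1)/α
T = 20 + (1640/791 − 1)/0.0042 = 20 + (1.073)/0.0042 = 276 °C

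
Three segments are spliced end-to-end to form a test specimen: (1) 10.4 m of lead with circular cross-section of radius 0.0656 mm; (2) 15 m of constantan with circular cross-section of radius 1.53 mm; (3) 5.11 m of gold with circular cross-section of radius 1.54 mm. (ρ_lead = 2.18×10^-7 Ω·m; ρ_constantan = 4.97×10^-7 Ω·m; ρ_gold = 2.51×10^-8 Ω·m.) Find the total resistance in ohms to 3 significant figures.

Seg 1: A = πr² = π(6.5600e-05 m)² = 1.352e-08 m²
R_1 = (2.18×10^-7)(10.4)/(1.352e-08) = 167.7 Ω
Seg 2: A = πr² = π(1.5300e-03 m)² = 7.354e-06 m²
R_2 = (4.97×10^-7)(15)/(7.354e-06) = 1.014 Ω
Seg 3: A = πr² = π(1.5400e-03 m)² = 7.451e-06 m²
R_3 = (2.51×10^-8)(5.11)/(7.451e-06) = 0.01721 Ω
R_total = R_1 + R_2 + R_3 = 169 Ω

169 Ω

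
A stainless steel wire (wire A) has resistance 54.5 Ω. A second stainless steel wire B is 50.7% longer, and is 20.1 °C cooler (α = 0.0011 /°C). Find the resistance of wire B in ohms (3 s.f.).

80.3 Ω

R ∝ ρL/d² with ρ ∝ (1+αΔT), so R_B/R_A = (1 + 50.7/100) × (1 − 0.0011×20.1)
= 1.507 × 0.9779 = 1.474
R_B = 1.474 × 54.5 = 80.3 Ω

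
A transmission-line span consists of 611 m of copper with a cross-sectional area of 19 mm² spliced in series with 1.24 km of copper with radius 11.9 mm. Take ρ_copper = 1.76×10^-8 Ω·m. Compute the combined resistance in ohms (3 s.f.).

Segment 1: A = 19 mm² = 1.900e-05 m²
R₁ = ρL/A = (1.76×10^-8)(611)/(1.900e-05) = 0.566 Ω
Segment 2: A = πr² = π(1.1900e-02 m)² = 4.449e-04 m²
R₂ = (1.76×10^-8)(1240)/(4.449e-04) = 0.04906 Ω
R = R₁ + R₂ = 0.615 Ω

0.615 Ω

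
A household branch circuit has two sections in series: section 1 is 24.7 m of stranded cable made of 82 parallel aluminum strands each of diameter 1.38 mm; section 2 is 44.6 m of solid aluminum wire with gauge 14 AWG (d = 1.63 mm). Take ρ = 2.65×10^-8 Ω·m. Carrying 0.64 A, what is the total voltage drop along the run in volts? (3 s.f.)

Section 1: A_strand = π(6.9000e-04)² = 1.496e-06 m²; R₁ = ρL/(N·A_s) = (2.65×10^-8)(24.7)/(82×1.496e-06) = 0.005337 Ω
Section 2: A = π(1.63/2 mm)² = π(8.1500e-04 m)² = 2.087e-06 m²
R₂ = (2.65×10^-8)(44.6)/(2.087e-06) = 0.5664 Ω
R = R₁ + R₂ = 0.5717 Ω
V = IR = 0.64 × 0.5717 = 0.366 V

0.366 V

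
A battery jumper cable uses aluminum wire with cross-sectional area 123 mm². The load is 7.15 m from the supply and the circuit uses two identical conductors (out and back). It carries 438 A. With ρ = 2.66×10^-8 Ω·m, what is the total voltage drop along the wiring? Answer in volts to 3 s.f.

1.35 V

A = 123 mm² = 1.230e-04 m²
Total conductor length (both ways) L = 2 × 7.15 = 14.3 m
R = ρL/A = (2.66×10^-8)(14.3)/(1.230e-04) = 0.003093 Ω
V = IR = 438 × 0.003093 = 1.35 V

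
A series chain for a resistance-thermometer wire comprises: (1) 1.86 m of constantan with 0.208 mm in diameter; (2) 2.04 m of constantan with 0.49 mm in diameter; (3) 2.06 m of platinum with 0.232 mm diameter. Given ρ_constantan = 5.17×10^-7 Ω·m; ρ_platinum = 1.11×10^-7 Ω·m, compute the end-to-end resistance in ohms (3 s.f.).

39.3 Ω

Seg 1: A = π(d/2)² = π(1.0400e-04 m)² = 3.398e-08 m²
R_1 = (5.17×10^-7)(1.86)/(3.398e-08) = 28.3 Ω
Seg 2: A = π(d/2)² = π(2.4500e-04 m)² = 1.886e-07 m²
R_2 = (5.17×10^-7)(2.04)/(1.886e-07) = 5.593 Ω
Seg 3: A = π(d/2)² = π(1.1600e-04 m)² = 4.227e-08 m²
R_3 = (1.11×10^-7)(2.06)/(4.227e-08) = 5.409 Ω
R_total = R_1 + R_2 + R_3 = 39.3 Ω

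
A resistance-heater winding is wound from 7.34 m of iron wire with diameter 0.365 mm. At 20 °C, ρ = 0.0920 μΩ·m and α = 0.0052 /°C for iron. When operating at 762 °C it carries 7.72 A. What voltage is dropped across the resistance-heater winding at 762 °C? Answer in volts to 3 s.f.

ρ = 0.0920 μΩ·m = 9.20×10^-8 Ω·m
A = π(d/2)² = π(1.8250e-04 m)² = 1.046e-07 m²
R₍20₎ = ρL/A = (9.20×10^-8)(7.34)/(1.046e-07) = 6.454 Ω
R₍762₎ = R₍20₎(1 + αΔT) = 6.454 × (1 + 0.0052×742) = 31.35 Ω
V = IR = 7.72 × 31.35 = 242 V

242 V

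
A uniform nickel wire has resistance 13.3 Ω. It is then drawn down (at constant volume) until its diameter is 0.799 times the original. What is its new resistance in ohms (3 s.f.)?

32.6 Ω

Volume constant ⇒ L' = L/r² with r = 0.799. R' = ρL'/A' = ρ(L/r²)/(πr²d₀²/4) = R/r⁴.
R' = 2.454 × 13.3 = 32.6 Ω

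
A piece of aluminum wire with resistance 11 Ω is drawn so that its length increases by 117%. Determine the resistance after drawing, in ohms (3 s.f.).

51.8 Ω

k = 1 + 117/100 = 2.17; volume constant ⇒ A' = A/k, so R' = k²R.
R' = 4.709 × 11 = 51.8 Ω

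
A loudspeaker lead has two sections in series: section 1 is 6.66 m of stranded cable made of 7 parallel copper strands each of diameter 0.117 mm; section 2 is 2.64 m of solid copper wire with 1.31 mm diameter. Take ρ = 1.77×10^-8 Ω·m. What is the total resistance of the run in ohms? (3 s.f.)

Section 1: A_strand = π(5.8500e-05)² = 1.075e-08 m²; R₁ = ρL/(N·A_s) = (1.77×10^-8)(6.66)/(7×1.075e-08) = 1.566 Ω
Section 2: A = π(d/2)² = π(6.5500e-04 m)² = 1.348e-06 m²
R₂ = (1.77×10^-8)(2.64)/(1.348e-06) = 0.03467 Ω
R = R₁ + R₂ = 1.60 Ω

1.60 Ω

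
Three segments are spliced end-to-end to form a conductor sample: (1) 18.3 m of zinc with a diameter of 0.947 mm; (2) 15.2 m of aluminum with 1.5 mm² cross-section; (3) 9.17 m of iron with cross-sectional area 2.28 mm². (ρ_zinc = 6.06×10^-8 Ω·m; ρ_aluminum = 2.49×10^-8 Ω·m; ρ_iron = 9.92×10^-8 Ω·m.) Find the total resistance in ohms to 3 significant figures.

2.23 Ω

Seg 1: A = π(d/2)² = π(4.7350e-04 m)² = 7.044e-07 m²
R_1 = (6.06×10^-8)(18.3)/(7.044e-07) = 1.574 Ω
Seg 2: A = 1.5 mm² = 1.500e-06 m²
R_2 = (2.49×10^-8)(15.2)/(1.500e-06) = 0.2523 Ω
Seg 3: A = 2.28 mm² = 2.280e-06 m²
R_3 = (9.92×10^-8)(9.17)/(2.280e-06) = 0.399 Ω
R_total = R_1 + R_2 + R_3 = 2.23 Ω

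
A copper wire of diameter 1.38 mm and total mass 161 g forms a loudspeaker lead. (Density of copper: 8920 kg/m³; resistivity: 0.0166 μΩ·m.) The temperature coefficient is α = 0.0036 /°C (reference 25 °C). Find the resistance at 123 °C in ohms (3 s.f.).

ρ = 0.0166 μΩ·m = 1.66×10^-8 Ω·m
A = π(d/2)² = π(6.9000e-04 m)² = 1.4957e-06 m²
L = m/(density·A) = 0.161/(8920×1.4957e-06) = 12.07 m
R = ρL/A = (1.66×10^-8)(12.07)/(1.4957e-06) = 0.1339 Ω
R(123 °C) = 0.1339 × (1 + 0.0036×98) = 0.181 Ω

0.181 Ω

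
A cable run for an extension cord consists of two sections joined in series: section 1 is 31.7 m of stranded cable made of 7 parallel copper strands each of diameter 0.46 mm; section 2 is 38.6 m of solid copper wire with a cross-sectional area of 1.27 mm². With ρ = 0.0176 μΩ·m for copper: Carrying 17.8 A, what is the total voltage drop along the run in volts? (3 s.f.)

18.1 V

ρ = 0.0176 μΩ·m = 1.76×10^-8 Ω·m
Section 1: A_strand = π(2.3000e-04)² = 1.662e-07 m²; R₁ = ρL/(N·A_s) = (1.76×10^-8)(31.7)/(7×1.662e-07) = 0.4796 Ω
Section 2: A = 1.27 mm² = 1.270e-06 m²
R₂ = (1.76×10^-8)(38.6)/(1.270e-06) = 0.5349 Ω
R = R₁ + R₂ = 1.015 Ω
V = IR = 17.8 × 1.015 = 18.1 V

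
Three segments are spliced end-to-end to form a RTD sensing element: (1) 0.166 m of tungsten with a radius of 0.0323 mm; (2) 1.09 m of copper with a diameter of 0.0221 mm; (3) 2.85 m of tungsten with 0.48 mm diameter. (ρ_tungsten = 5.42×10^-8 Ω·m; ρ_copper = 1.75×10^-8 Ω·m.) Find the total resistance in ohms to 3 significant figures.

Seg 1: A = πr² = π(3.2300e-05 m)² = 3.278e-09 m²
R_1 = (5.42×10^-8)(0.166)/(3.278e-09) = 2.745 Ω
Seg 2: A = π(d/2)² = π(1.1050e-05 m)² = 3.836e-10 m²
R_2 = (1.75×10^-8)(1.09)/(3.836e-10) = 49.73 Ω
Seg 3: A = π(d/2)² = π(2.4000e-04 m)² = 1.810e-07 m²
R_3 = (5.42×10^-8)(2.85)/(1.810e-07) = 0.8536 Ω
R_total = R_1 + R_2 + R_3 = 53.3 Ω

53.3 Ω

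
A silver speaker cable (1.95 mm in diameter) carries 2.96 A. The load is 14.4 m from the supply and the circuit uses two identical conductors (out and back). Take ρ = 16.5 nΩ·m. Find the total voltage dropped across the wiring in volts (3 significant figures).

0.471 V

ρ = 16.5 nΩ·m = 1.65×10^-8 Ω·m
A = π(d/2)² = π(9.7500e-04 m)² = 2.986e-06 m²
Total conductor length (both ways) L = 2 × 14.4 = 28.8 m
R = ρL/A = (1.65×10^-8)(28.8)/(2.986e-06) = 0.1591 Ω
V = IR = 2.96 × 0.1591 = 0.471 V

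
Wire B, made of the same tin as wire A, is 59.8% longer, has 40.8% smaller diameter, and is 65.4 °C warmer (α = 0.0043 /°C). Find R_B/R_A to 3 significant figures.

R ∝ ρL/d² with ρ ∝ (1+αΔT), so R_B/R_A = (1 + 59.8/100) × (1 − 40.8/100)⁻² × (1 + 0.0043×65.4)
= 1.598 × 2.853 × 1.281 = 5.84

5.84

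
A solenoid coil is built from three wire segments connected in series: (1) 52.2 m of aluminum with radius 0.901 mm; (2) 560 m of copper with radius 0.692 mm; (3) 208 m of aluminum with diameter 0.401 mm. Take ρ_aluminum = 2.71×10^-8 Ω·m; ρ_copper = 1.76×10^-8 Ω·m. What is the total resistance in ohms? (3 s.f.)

51.7 Ω

Seg 1: A = πr² = π(9.0100e-04 m)² = 2.550e-06 m²
R_1 = (2.71×10^-8)(52.2)/(2.550e-06) = 0.5547 Ω
Seg 2: A = πr² = π(6.9200e-04 m)² = 1.504e-06 m²
R_2 = (1.76×10^-8)(560)/(1.504e-06) = 6.551 Ω
Seg 3: A = π(d/2)² = π(2.0050e-04 m)² = 1.263e-07 m²
R_3 = (2.71×10^-8)(208)/(1.263e-07) = 44.63 Ω
R_total = R_1 + R_2 + R_3 = 51.7 Ω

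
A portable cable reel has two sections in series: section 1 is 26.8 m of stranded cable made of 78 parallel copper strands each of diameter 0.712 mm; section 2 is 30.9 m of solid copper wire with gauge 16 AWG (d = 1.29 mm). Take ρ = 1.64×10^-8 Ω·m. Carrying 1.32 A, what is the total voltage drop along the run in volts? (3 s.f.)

Section 1: A_strand = π(3.5600e-04)² = 3.982e-07 m²; R₁ = ρL/(N·A_s) = (1.64×10^-8)(26.8)/(78×3.982e-07) = 0.01415 Ω
Section 2: A = π(1.29/2 mm)² = π(6.4500e-04 m)² = 1.307e-06 m²
R₂ = (1.64×10^-8)(30.9)/(1.307e-06) = 0.3877 Ω
R = R₁ + R₂ = 0.4019 Ω
V = IR = 1.32 × 0.4019 = 0.530 V

0.530 V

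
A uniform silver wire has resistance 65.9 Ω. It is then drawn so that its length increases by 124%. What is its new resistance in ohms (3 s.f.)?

331 Ω

k = 1 + 124/100 = 2.24; volume constant ⇒ A' = A/k, so R' = k²R.
R' = 5.018 × 65.9 = 331 Ω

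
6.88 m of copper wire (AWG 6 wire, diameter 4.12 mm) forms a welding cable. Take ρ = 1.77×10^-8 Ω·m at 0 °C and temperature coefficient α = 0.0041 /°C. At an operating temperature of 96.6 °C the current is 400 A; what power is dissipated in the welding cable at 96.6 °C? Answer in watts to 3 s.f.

A = π(4.12/2 mm)² = π(2.0600e-03 m)² = 1.333e-05 m²
R₍0₎ = ρL/A = (1.77×10^-8)(6.88)/(1.333e-05) = 0.009134 Ω
R₍96.6₎ = R₍0₎(1 + αΔT) = 0.009134 × (1 + 0.0041×96.6) = 0.01275 Ω
P = I²R = (400)² × 0.01275 = 2040 W

2040 W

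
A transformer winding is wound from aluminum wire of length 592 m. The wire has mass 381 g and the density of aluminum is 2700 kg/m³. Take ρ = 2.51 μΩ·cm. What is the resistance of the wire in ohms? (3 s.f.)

62.3 Ω

ρ = 2.51 μΩ·cm = 2.51×10^-8 Ω·m
A = m/(density·L) = 0.381/(2700×592) = 2.3836e-07 m²
R = ρL/A = (2.51×10^-8)(592)/(2.3836e-07) = 62.3 Ω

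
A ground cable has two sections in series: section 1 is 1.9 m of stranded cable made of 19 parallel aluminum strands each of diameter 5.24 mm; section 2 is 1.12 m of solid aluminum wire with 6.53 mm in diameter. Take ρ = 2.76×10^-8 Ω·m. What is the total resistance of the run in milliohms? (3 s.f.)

Section 1: A_strand = π(2.6200e-03)² = 2.157e-05 m²; R₁ = ρL/(N·A_s) = (2.76×10^-8)(1.9)/(19×2.157e-05) = 1.280×10^-4 Ω
Section 2: A = π(d/2)² = π(3.2650e-03 m)² = 3.349e-05 m²
R₂ = (2.76×10^-8)(1.12)/(3.349e-05) = 9.230×10^-4 Ω
R = R₁ + R₂ = 1.05 mΩ

1.05 mΩ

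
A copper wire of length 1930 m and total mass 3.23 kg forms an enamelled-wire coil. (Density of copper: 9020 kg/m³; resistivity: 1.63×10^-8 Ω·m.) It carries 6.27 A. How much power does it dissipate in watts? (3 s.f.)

A = m/(density·L) = 3.23/(9020×1930) = 1.8554e-07 m²
R = ρL/A = (1.63×10^-8)(1930)/(1.8554e-07) = 169.6 Ω
P = I²R = (6.27)² × 169.6 = 6670 W

6670 W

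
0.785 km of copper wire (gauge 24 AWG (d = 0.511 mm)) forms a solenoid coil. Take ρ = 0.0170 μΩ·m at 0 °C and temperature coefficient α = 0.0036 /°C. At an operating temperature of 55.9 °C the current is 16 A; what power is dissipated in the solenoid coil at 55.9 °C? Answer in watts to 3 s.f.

ρ = 0.0170 μΩ·m = 1.70×10^-8 Ω·m
A = π(0.511/2 mm)² = π(2.5550e-04 m)² = 2.051e-07 m²
R₍0₎ = ρL/A = (1.70×10^-8)(785)/(2.051e-07) = 65.07 Ω
R₍55.9₎ = R₍0₎(1 + αΔT) = 65.07 × (1 + 0.0036×55.9) = 78.17 Ω
P = I²R = (16)² × 78.17 = 20000 W

20000 W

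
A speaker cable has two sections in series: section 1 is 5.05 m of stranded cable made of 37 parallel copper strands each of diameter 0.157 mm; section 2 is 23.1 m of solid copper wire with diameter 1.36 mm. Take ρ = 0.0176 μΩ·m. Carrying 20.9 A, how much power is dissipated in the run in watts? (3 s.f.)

ρ = 0.0176 μΩ·m = 1.76×10^-8 Ω·m
Section 1: A_strand = π(7.8500e-05)² = 1.936e-08 m²; R₁ = ρL/(N·A_s) = (1.76×10^-8)(5.05)/(37×1.936e-08) = 0.1241 Ω
Section 2: A = π(d/2)² = π(6.8000e-04 m)² = 1.453e-06 m²
R₂ = (1.76×10^-8)(23.1)/(1.453e-06) = 0.2799 Ω
R = R₁ + R₂ = 0.404 Ω
P = I²R = (20.9)² × 0.404 = 176 W

176 W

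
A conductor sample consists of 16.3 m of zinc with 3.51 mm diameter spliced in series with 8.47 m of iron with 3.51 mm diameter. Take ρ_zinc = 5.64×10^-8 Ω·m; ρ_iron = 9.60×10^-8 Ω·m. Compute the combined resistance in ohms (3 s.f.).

Segment 1: A = π(d/2)² = π(1.7550e-03 m)² = 9.676e-06 m²
R₁ = ρL/A = (5.64×10^-8)(16.3)/(9.676e-06) = 0.09501 Ω
R₂ = (9.60×10^-8)(8.47)/(9.676e-06) = 0.08403 Ω
R = R₁ + R₂ = 0.179 Ω

0.179 Ω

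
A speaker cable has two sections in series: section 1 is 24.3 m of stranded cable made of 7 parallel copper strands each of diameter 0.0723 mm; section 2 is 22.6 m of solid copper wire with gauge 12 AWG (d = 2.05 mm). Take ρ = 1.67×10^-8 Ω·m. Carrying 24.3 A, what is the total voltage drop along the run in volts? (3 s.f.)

Section 1: A_strand = π(3.6150e-05)² = 4.106e-09 m²; R₁ = ρL/(N·A_s) = (1.67×10^-8)(24.3)/(7×4.106e-09) = 14.12 Ω
Section 2: A = π(2.05/2 mm)² = π(1.0250e-03 m)² = 3.301e-06 m²
R₂ = (1.67×10^-8)(22.6)/(3.301e-06) = 0.1143 Ω
R = R₁ + R₂ = 14.24 Ω
V = IR = 24.3 × 14.24 = 346 V

346 V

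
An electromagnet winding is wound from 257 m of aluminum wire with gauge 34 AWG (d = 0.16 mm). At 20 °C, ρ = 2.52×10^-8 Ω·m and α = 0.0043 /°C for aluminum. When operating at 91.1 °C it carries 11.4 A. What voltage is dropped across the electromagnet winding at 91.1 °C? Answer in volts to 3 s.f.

4790 V

A = π(0.16/2 mm)² = π(8.0000e-05 m)² = 2.011e-08 m²
R₍20₎ = ρL/A = (2.52×10^-8)(257)/(2.011e-08) = 322.1 Ω
R₍91.1₎ = R₍20₎(1 + αΔT) = 322.1 × (1 + 0.0043×71.1) = 420.6 Ω
V = IR = 11.4 × 420.6 = 4790 V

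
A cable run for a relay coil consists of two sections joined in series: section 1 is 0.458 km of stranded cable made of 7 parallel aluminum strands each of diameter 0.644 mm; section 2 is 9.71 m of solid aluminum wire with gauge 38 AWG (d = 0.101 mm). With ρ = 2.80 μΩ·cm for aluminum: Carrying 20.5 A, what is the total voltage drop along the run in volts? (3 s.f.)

ρ = 2.80 μΩ·cm = 2.80×10^-8 Ω·m
Section 1: A_strand = π(3.2200e-04)² = 3.257e-07 m²; R₁ = ρL/(N·A_s) = (2.80×10^-8)(458)/(7×3.257e-07) = 5.624 Ω
Section 2: A = π(0.101/2 mm)² = π(5.0500e-05 m)² = 8.012e-09 m²
R₂ = (2.80×10^-8)(9.71)/(8.012e-09) = 33.93 Ω
R = R₁ + R₂ = 39.56 Ω
V = IR = 20.5 × 39.56 = 811 V

811 V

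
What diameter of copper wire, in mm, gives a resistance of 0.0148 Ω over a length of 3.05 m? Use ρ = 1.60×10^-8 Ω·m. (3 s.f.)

2.05 mm

A = ρL/R = (1.60×10^-8)(3.05)/(0.0148) = 3.297e-06 m²
d = 2√(A/π) = 2.049e-03 m = 2.05 mm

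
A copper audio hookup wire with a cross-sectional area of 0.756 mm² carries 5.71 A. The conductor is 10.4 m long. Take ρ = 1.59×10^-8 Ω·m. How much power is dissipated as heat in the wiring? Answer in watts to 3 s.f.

A = 0.756 mm² = 7.560e-07 m²
R = ρL/A = (1.59×10^-8)(10.4)/(7.560e-07) = 0.2187 Ω
P = I²R = (5.71)² × 0.2187 = 7.13 W

7.13 W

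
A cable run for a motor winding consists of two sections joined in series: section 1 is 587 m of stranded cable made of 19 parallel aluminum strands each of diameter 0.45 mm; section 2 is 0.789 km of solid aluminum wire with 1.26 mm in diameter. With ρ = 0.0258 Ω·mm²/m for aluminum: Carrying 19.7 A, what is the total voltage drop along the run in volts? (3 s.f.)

420 V

ρ = 0.0258 Ω·mm²/m = 2.58×10^-8 Ω·m
Section 1: A_strand = π(2.2500e-04)² = 1.590e-07 m²; R₁ = ρL/(N·A_s) = (2.58×10^-8)(587)/(19×1.590e-07) = 5.012 Ω
Section 2: A = π(d/2)² = π(6.3000e-04 m)² = 1.247e-06 m²
R₂ = (2.58×10^-8)(789)/(1.247e-06) = 16.33 Ω
R = R₁ + R₂ = 21.34 Ω
V = IR = 19.7 × 21.34 = 420 V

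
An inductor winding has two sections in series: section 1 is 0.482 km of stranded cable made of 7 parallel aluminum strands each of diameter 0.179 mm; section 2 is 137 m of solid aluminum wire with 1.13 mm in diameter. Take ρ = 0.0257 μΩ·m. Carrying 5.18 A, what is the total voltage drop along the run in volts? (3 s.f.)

ρ = 0.0257 μΩ·m = 2.57×10^-8 Ω·m
Section 1: A_strand = π(8.9500e-05)² = 2.516e-08 m²; R₁ = ρL/(N·A_s) = (2.57×10^-8)(482)/(7×2.516e-08) = 70.32 Ω
Section 2: A = π(d/2)² = π(5.6500e-04 m)² = 1.003e-06 m²
R₂ = (2.57×10^-8)(137)/(1.003e-06) = 3.511 Ω
R = R₁ + R₂ = 73.83 Ω
V = IR = 5.18 × 73.83 = 382 V

382 V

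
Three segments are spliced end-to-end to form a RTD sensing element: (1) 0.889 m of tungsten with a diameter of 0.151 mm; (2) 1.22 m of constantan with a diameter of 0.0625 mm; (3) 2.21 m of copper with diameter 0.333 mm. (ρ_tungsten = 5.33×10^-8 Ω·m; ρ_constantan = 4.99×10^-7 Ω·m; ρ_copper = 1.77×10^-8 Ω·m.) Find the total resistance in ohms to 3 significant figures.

Seg 1: A = π(d/2)² = π(7.5500e-05 m)² = 1.791e-08 m²
R_1 = (5.33×10^-8)(0.889)/(1.791e-08) = 2.646 Ω
Seg 2: A = π(d/2)² = π(3.1250e-05 m)² = 3.068e-09 m²
R_2 = (4.99×10^-7)(1.22)/(3.068e-09) = 198.4 Ω
Seg 3: A = π(d/2)² = π(1.6650e-04 m)² = 8.709e-08 m²
R_3 = (1.77×10^-8)(2.21)/(8.709e-08) = 0.4491 Ω
R_total = R_1 + R_2 + R_3 = 202 Ω

202 Ω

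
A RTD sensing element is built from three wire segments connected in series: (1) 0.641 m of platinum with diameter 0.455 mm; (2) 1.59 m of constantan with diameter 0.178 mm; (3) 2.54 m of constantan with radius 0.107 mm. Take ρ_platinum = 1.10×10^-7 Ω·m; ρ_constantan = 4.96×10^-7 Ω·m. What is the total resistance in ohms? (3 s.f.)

Seg 1: A = π(d/2)² = π(2.2750e-04 m)² = 1.626e-07 m²
R_1 = (1.10×10^-7)(0.641)/(1.626e-07) = 0.4336 Ω
Seg 2: A = π(d/2)² = π(8.9000e-05 m)² = 2.488e-08 m²
R_2 = (4.96×10^-7)(1.59)/(2.488e-08) = 31.69 Ω
Seg 3: A = πr² = π(1.0700e-04 m)² = 3.597e-08 m²
R_3 = (4.96×10^-7)(2.54)/(3.597e-08) = 35.03 Ω
R_total = R_1 + R_2 + R_3 = 67.2 Ω

67.2 Ω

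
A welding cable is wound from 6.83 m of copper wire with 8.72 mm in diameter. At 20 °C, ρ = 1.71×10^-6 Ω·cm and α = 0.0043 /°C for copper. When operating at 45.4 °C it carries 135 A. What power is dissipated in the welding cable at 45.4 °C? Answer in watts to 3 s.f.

ρ = 1.71×10^-6 Ω·cm = 1.71×10^-8 Ω·m
A = π(d/2)² = π(4.3600e-03 m)² = 5.972e-05 m²
R₍20₎ = ρL/A = (1.71×10^-8)(6.83)/(5.972e-05) = 0.001956 Ω
R₍45.4₎ = R₍20₎(1 + αΔT) = 0.001956 × (1 + 0.0043×25.4) = 0.002169 Ω
P = I²R = (135)² × 0.002169 = 39.5 W

39.5 W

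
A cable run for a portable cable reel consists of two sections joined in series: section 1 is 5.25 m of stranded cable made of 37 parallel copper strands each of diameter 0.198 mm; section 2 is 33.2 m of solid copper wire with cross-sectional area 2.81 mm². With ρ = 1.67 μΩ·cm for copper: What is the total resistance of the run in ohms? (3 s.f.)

0.274 Ω

ρ = 1.67 μΩ·cm = 1.67×10^-8 Ω·m
Section 1: A_strand = π(9.9000e-05)² = 3.079e-08 m²; R₁ = ρL/(N·A_s) = (1.67×10^-8)(5.25)/(37×3.079e-08) = 0.07696 Ω
Section 2: A = 2.81 mm² = 2.810e-06 m²
R₂ = (1.67×10^-8)(33.2)/(2.810e-06) = 0.1973 Ω
R = R₁ + R₂ = 0.274 Ω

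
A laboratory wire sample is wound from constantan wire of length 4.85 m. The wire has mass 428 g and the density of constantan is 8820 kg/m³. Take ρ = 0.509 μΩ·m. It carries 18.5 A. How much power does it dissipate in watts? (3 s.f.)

ρ = 0.509 μΩ·m = 5.09×10^-7 Ω·m
A = m/(density·L) = 0.428/(8820×4.85) = 1.0005e-05 m²
R = ρL/A = (5.09×10^-7)(4.85)/(1.0005e-05) = 0.2467 Ω
P = I²R = (18.5)² × 0.2467 = 84.4 W

84.4 W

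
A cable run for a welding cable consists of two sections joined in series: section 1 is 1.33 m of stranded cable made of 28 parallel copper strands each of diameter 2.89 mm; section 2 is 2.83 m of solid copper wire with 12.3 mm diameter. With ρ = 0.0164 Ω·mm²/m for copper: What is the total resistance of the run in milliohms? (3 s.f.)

ρ = 0.0164 Ω·mm²/m = 1.64×10^-8 Ω·m
Section 1: A_strand = π(1.4450e-03)² = 6.560e-06 m²; R₁ = ρL/(N·A_s) = (1.64×10^-8)(1.33)/(28×6.560e-06) = 1.188×10^-4 Ω
Section 2: A = π(d/2)² = π(6.1500e-03 m)² = 1.188e-04 m²
R₂ = (1.64×10^-8)(2.83)/(1.188e-04) = 3.906×10^-4 Ω
R = R₁ + R₂ = 0.509 mΩ

0.509 mΩ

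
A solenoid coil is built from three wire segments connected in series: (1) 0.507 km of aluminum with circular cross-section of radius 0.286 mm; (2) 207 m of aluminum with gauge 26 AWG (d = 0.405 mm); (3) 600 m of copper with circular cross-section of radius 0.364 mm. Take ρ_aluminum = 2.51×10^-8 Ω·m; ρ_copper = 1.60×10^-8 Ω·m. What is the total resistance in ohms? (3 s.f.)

113 Ω

Seg 1: A = πr² = π(2.8600e-04 m)² = 2.570e-07 m²
R_1 = (2.51×10^-8)(507)/(2.570e-07) = 49.52 Ω
Seg 2: A = π(0.405/2 mm)² = π(2.0250e-04 m)² = 1.288e-07 m²
R_2 = (2.51×10^-8)(207)/(1.288e-07) = 40.33 Ω
Seg 3: A = πr² = π(3.6400e-04 m)² = 4.162e-07 m²
R_3 = (1.60×10^-8)(600)/(4.162e-07) = 23.06 Ω
R_total = R_1 + R_2 + R_3 = 113 Ω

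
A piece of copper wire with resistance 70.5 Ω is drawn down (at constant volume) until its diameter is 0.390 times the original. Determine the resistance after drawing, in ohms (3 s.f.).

3050 Ω

Volume constant ⇒ L' = L/r² with r = 0.39. R' = ρL'/A' = ρ(L/r²)/(πr²d₀²/4) = R/r⁴.
R' = 43.23 × 70.5 = 3050 Ω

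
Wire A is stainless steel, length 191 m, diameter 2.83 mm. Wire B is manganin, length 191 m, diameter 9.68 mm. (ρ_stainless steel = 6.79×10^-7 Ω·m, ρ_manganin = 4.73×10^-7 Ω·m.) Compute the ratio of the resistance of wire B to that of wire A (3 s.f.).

R ∝ ρL/d², so R_B/R_A = (ρ_B/ρ_A) × (d_A/d_B)²
= (4.73×10^-7/6.79×10^-7) × (2.83/9.68)² = 0.0595

0.0595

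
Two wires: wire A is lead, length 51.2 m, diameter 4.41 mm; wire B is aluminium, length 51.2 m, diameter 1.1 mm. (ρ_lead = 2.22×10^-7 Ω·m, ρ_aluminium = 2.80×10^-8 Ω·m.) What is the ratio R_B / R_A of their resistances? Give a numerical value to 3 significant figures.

2.03

R ∝ ρL/d², so R_B/R_A = (ρ_B/ρ_A) × (d_A/d_B)²
= (2.80×10^-8/2.22×10^-7) × (4.41/1.1)² = 2.03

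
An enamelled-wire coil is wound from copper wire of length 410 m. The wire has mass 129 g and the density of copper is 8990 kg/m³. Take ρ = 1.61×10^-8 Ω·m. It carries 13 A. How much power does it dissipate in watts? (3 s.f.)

A = m/(density·L) = 0.129/(8990×410) = 3.4998e-08 m²
R = ρL/A = (1.61×10^-8)(410)/(3.4998e-08) = 188.6 Ω
P = I²R = (13)² × 188.6 = 31900 W

31900 W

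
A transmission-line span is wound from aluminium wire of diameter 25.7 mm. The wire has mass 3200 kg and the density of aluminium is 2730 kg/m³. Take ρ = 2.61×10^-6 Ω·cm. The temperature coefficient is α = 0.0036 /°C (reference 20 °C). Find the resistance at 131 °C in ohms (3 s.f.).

0.159 Ω

ρ = 2.61×10^-6 Ω·cm = 2.61×10^-8 Ω·m
A = π(d/2)² = π(1.2850e-02 m)² = 5.1875e-04 m²
L = m/(density·A) = 3200/(2730×5.1875e-04) = 2260 m
R = ρL/A = (2.61×10^-8)(2260)/(5.1875e-04) = 0.1137 Ω
R(131 °C) = 0.1137 × (1 + 0.0036×111) = 0.159 Ω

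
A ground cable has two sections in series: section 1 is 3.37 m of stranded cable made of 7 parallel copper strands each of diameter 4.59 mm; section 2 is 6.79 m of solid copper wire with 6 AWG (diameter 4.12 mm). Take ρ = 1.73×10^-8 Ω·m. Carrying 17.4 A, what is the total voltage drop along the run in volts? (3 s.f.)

Section 1: A_strand = π(2.2950e-03)² = 1.655e-05 m²; R₁ = ρL/(N·A_s) = (1.73×10^-8)(3.37)/(7×1.655e-05) = 5.033×10^-4 Ω
Section 2: A = π(4.12/2 mm)² = π(2.0600e-03 m)² = 1.333e-05 m²
R₂ = (1.73×10^-8)(6.79)/(1.333e-05) = 0.008811 Ω
R = R₁ + R₂ = 0.009314 Ω
V = IR = 17.4 × 0.009314 = 0.162 V

0.162 V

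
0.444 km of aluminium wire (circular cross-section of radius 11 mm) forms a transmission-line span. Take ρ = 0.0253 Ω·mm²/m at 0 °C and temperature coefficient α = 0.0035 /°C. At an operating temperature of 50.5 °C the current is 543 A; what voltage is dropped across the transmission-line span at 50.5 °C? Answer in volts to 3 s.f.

ρ = 0.0253 Ω·mm²/m = 2.53×10^-8 Ω·m
A = πr² = π(1.1000e-02 m)² = 3.801e-04 m²
R₍0₎ = ρL/A = (2.53×10^-8)(444)/(3.801e-04) = 0.02955 Ω
R₍50.5₎ = R₍0₎(1 + αΔT) = 0.02955 × (1 + 0.0035×50.5) = 0.03477 Ω
V = IR = 543 × 0.03477 = 18.9 V

18.9 V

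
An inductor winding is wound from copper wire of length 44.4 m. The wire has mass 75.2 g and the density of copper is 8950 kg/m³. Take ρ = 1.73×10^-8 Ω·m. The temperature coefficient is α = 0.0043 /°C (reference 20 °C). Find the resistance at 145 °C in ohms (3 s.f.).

A = m/(density·L) = 0.0752/(8950×44.4) = 1.8924e-07 m²
R = ρL/A = (1.73×10^-8)(44.4)/(1.8924e-07) = 4.059 Ω
R(145 °C) = 4.059 × (1 + 0.0043×125) = 6.24 Ω

6.24 Ω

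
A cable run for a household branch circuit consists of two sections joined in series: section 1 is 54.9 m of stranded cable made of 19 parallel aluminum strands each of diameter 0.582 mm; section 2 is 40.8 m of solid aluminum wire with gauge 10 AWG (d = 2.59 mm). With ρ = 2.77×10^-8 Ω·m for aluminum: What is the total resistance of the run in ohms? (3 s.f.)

Section 1: A_strand = π(2.9100e-04)² = 2.660e-07 m²; R₁ = ρL/(N·A_s) = (2.77×10^-8)(54.9)/(19×2.660e-07) = 0.3009 Ω
Section 2: A = π(2.59/2 mm)² = π(1.2950e-03 m)² = 5.269e-06 m²
R₂ = (2.77×10^-8)(40.8)/(5.269e-06) = 0.2145 Ω
R = R₁ + R₂ = 0.515 Ω

0.515 Ω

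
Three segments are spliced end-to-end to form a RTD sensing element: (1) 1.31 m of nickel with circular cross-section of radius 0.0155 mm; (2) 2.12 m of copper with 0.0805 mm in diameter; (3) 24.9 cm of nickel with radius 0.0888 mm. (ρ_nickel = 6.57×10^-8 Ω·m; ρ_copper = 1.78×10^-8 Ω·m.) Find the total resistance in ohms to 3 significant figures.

Seg 1: A = πr² = π(1.5500e-05 m)² = 7.548e-10 m²
R_1 = (6.57×10^-8)(1.31)/(7.548e-10) = 114 Ω
Seg 2: A = π(d/2)² = π(4.0250e-05 m)² = 5.090e-09 m²
R_2 = (1.78×10^-8)(2.12)/(5.090e-09) = 7.414 Ω
Seg 3: A = πr² = π(8.8800e-05 m)² = 2.477e-08 m²
R_3 = (6.57×10^-8)(0.249)/(2.477e-08) = 0.6604 Ω
R_total = R_1 + R_2 + R_3 = 122 Ω

122 Ω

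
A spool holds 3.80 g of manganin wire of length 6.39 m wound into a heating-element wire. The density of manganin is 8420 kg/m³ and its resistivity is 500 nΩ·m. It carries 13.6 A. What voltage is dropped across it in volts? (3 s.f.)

615 V

ρ = 500 nΩ·m = 5.00×10^-7 Ω·m
A = m/(density·L) = 0.0038/(8420×6.39) = 7.0627e-08 m²
R = ρL/A = (5.00×10^-7)(6.39)/(7.0627e-08) = 45.24 Ω
V = IR = 13.6 × 45.24 = 615 V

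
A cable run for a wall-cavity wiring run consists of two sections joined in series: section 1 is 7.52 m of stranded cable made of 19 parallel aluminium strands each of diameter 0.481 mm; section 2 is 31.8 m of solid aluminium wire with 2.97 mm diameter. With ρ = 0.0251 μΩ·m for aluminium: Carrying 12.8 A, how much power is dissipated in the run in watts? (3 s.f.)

ρ = 0.0251 μΩ·m = 2.51×10^-8 Ω·m
Section 1: A_strand = π(2.4050e-04)² = 1.817e-07 m²; R₁ = ρL/(N·A_s) = (2.51×10^-8)(7.52)/(19×1.817e-07) = 0.05467 Ω
Section 2: A = π(d/2)² = π(1.4850e-03 m)² = 6.928e-06 m²
R₂ = (2.51×10^-8)(31.8)/(6.928e-06) = 0.1152 Ω
R = R₁ + R₂ = 0.1699 Ω
P = I²R = (12.8)² × 0.1699 = 27.8 W

27.8 W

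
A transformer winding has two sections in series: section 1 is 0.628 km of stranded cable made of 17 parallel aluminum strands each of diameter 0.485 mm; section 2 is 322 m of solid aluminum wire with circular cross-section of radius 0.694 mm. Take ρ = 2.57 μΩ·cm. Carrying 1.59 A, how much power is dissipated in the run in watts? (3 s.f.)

ρ = 2.57 μΩ·cm = 2.57×10^-8 Ω·m
Section 1: A_strand = π(2.4250e-04)² = 1.847e-07 m²; R₁ = ρL/(N·A_s) = (2.57×10^-8)(628)/(17×1.847e-07) = 5.139 Ω
Section 2: A = πr² = π(6.9400e-04 m)² = 1.513e-06 m²
R₂ = (2.57×10^-8)(322)/(1.513e-06) = 5.469 Ω
R = R₁ + R₂ = 10.61 Ω
P = I²R = (1.59)² × 10.61 = 26.8 W

26.8 W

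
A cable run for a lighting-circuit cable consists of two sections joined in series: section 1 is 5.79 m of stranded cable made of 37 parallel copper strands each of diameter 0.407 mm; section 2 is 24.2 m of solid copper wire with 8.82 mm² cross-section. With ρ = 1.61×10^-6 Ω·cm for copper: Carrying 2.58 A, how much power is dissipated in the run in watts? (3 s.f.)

0.423 W

ρ = 1.61×10^-6 Ω·cm = 1.61×10^-8 Ω·m
Section 1: A_strand = π(2.0350e-04)² = 1.301e-07 m²; R₁ = ρL/(N·A_s) = (1.61×10^-8)(5.79)/(37×1.301e-07) = 0.01937 Ω
Section 2: A = 8.82 mm² = 8.820e-06 m²
R₂ = (1.61×10^-8)(24.2)/(8.820e-06) = 0.04417 Ω
R = R₁ + R₂ = 0.06354 Ω
P = I²R = (2.58)² × 0.06354 = 0.423 W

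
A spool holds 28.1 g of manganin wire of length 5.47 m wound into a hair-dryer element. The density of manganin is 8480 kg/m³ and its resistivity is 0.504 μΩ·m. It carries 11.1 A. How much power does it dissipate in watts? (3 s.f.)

ρ = 0.504 μΩ·m = 5.04×10^-7 Ω·m
A = m/(density·L) = 0.0281/(8480×5.47) = 6.0579e-07 m²
R = ρL/A = (5.04×10^-7)(5.47)/(6.0579e-07) = 4.551 Ω
P = I²R = (11.1)² × 4.551 = 561 W

561 W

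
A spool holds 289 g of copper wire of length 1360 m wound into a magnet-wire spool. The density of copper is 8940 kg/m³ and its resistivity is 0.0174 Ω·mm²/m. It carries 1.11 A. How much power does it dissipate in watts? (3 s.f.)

1230 W

ρ = 0.0174 Ω·mm²/m = 1.74×10^-8 Ω·m
A = m/(density·L) = 0.289/(8940×1360) = 2.3770e-08 m²
R = ρL/A = (1.74×10^-8)(1360)/(2.3770e-08) = 995.6 Ω
P = I²R = (1.11)² × 995.6 = 1230 W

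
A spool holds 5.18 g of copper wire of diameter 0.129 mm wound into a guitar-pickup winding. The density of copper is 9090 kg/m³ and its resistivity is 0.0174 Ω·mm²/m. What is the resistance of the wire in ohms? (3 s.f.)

58.0 Ω

ρ = 0.0174 Ω·mm²/m = 1.74×10^-8 Ω·m
A = π(d/2)² = π(6.4500e-05 m)² = 1.3070e-08 m²
L = m/(density·A) = 0.00518/(9090×1.3070e-08) = 43.6 m
R = ρL/A = (1.74×10^-8)(43.6)/(1.3070e-08) = 58.0 Ω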